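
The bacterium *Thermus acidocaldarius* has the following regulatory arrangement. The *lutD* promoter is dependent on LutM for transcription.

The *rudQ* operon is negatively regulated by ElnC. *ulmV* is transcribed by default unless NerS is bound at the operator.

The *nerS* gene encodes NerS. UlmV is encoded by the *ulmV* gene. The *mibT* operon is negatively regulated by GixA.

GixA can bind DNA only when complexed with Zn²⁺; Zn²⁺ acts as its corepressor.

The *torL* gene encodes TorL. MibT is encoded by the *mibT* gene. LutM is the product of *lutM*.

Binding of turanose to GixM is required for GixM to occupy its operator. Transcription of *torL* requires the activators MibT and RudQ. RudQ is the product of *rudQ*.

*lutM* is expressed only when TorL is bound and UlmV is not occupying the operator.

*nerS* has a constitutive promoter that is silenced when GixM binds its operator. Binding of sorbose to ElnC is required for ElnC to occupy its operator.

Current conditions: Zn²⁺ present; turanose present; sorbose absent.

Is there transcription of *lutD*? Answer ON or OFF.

OFF

Zn²⁺ is present, so GixA is active.
With repressor GixA bound, *mibT* is not transcribed.
So MibT is not produced.
Sorbose is absent, so ElnC is inactive.
With no repressor bound, *rudQ* is transcribed.
So RudQ is produced and active.
Required activator MibT is absent, so *torL* is not transcribed.
So TorL is not produced.
Turanose is present, so GixM is active.
With repressor GixM bound, *nerS* is not transcribed.
So NerS is not produced.
With no repressor bound, *ulmV* is transcribed.
So UlmV is produced and active.
With repressor UlmV bound, *lutM* is not transcribed.
So LutM is not produced.
Required activator LutM is absent, so *lutD* is not transcribed.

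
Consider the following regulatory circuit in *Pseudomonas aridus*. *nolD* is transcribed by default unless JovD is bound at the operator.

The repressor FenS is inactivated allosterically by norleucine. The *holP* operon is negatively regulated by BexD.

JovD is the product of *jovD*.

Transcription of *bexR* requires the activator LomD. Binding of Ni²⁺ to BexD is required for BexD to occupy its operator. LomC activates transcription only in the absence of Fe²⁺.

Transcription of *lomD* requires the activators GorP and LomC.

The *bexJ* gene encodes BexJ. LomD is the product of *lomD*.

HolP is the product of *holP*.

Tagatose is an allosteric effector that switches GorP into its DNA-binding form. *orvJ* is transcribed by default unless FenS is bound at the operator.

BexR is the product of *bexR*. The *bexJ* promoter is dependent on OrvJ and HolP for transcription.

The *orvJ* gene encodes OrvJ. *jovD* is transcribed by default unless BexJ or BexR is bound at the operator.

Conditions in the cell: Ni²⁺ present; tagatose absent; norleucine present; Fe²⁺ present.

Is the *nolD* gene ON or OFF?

Norleucine is present, so FenS is inactive.
With no repressor bound, *orvJ* is transcribed.
So OrvJ is produced and active.
Ni²⁺ is present, so BexD is active.
With repressor BexD bound, *holP* is not transcribed.
So HolP is not produced.
Required activator HolP is absent, so *bexJ* is not transcribed.
So BexJ is not produced.
Tagatose is absent, so GorP is inactive.
Fe²⁺ is present, so LomC is inactive.
Required activator GorP is absent, so *lomD* is not transcribed.
So LomD is not produced.
Required activator LomD is absent, so *bexR* is not transcribed.
So BexR is not produced.
With no repressor bound, *jovD* is transcribed.
So JovD is produced and active.
With repressor JovD bound, *nolD* is not transcribed.

OFF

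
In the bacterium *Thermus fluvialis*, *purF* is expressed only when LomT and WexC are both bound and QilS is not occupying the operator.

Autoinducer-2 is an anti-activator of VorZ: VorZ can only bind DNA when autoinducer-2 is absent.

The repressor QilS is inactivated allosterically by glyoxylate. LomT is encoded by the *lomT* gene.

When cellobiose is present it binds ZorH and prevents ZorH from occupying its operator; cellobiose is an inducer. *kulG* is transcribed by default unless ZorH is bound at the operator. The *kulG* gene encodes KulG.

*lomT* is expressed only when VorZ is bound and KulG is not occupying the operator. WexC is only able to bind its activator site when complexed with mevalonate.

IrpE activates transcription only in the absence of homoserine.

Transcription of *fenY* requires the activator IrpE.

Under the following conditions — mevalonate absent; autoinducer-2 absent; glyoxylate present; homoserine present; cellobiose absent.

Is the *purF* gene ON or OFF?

Glyoxylate is present, so QilS is inactive.
Cellobiose is absent, so ZorH is active.
With repressor ZorH bound, *kulG* is not transcribed.
So KulG is not produced.
Autoinducer-2 is absent, so VorZ is active.
No repressor is bound and VorZ is active, so *lomT* is transcribed.
So LomT is produced and active.
Mevalonate is absent, so WexC is inactive.
Required activator WexC is absent, so *purF* is not transcribed.

OFF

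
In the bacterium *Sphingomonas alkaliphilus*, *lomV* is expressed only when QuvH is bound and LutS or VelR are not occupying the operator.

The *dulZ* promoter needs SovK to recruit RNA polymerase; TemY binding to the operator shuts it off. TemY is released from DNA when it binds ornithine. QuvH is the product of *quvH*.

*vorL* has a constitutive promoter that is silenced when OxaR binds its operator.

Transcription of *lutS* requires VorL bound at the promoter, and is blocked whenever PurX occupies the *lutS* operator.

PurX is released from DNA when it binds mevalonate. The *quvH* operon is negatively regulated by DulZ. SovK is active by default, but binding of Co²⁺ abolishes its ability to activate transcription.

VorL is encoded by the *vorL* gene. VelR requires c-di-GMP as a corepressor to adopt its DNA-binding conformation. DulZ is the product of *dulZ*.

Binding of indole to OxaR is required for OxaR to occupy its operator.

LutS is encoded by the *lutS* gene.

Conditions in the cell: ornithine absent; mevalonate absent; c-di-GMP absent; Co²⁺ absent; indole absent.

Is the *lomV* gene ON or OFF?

ON

Indole is absent, so OxaR is inactive.
With no repressor bound, *vorL* is transcribed.
So VorL is produced and active.
Mevalonate is absent, so PurX is active.
With repressor PurX bound, *lutS* is not transcribed.
So LutS is not produced.
Ornithine is absent, so TemY is active.
Co²⁺ is absent, so SovK is active.
With repressor TemY bound, *dulZ* is not transcribed.
So DulZ is not produced.
With no repressor bound, *quvH* is transcribed.
So QuvH is produced and active.
c-di-GMP is absent, so VelR is inactive.
No repressor is bound and QuvH is active, so *lomV* is transcribed.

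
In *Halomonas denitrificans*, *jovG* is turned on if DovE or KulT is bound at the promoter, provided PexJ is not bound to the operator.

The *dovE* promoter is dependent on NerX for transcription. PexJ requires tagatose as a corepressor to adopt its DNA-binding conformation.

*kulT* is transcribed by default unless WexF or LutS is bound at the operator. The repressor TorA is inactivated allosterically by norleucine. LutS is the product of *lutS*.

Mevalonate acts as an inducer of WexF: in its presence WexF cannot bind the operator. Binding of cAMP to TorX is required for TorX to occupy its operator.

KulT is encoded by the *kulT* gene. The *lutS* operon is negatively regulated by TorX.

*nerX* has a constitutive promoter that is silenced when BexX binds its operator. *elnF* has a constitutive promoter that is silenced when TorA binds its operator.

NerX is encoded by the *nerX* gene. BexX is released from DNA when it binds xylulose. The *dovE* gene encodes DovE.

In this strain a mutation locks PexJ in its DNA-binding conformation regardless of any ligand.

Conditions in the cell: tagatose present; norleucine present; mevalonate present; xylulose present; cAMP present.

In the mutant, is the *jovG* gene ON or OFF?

OFF

Xylulose is present, so BexX is inactive.
With no repressor bound, *nerX* is transcribed.
So NerX is produced and active.
No repressor is bound and NerX is active, so *dovE* is transcribed.
So DovE is produced and active.
PexJ is constitutively active in this strain.
Mevalonate is present, so WexF is inactive.
cAMP is present, so TorX is active.
With repressor TorX bound, *lutS* is not transcribed.
So LutS is not produced.
With no repressor bound, *kulT* is transcribed.
So KulT is produced and active.
With repressor PexJ bound, *jovG* is not transcribed.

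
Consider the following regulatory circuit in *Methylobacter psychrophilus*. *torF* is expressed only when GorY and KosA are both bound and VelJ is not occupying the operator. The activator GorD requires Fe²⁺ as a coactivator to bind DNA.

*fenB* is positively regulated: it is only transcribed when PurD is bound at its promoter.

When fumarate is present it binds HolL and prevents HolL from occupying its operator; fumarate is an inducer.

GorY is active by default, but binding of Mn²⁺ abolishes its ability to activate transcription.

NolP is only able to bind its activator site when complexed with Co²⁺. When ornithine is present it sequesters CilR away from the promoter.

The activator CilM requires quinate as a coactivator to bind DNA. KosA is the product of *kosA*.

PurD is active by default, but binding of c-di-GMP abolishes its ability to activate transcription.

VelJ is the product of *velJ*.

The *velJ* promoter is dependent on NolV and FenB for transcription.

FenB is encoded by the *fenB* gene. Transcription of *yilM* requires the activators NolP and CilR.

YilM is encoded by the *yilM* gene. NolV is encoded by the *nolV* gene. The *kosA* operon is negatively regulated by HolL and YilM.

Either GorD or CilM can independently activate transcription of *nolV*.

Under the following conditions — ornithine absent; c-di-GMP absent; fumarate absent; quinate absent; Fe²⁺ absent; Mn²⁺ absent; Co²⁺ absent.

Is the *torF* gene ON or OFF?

Mn²⁺ is absent, so GorY is active.
Fumarate is absent, so HolL is active.
Co²⁺ is absent, so NolP is inactive.
Ornithine is absent, so CilR is active.
Required activator NolP is absent, so *yilM* is not transcribed.
So YilM is not produced.
With repressor HolL bound, *kosA* is not transcribed.
So KosA is not produced.
Fe²⁺ is absent, so GorD is inactive.
Quinate is absent, so CilM is inactive.
No activator is available at the *nolV* promoter, so *nolV* is not transcribed.
So NolV is not produced.
c-di-GMP is absent, so PurD is active.
No repressor is bound and PurD is active, so *fenB* is transcribed.
So FenB is produced and active.
Required activator NolV is absent, so *velJ* is not transcribed.
So VelJ is not produced.
Required activator KosA is absent, so *torF* is not transcribed.

OFF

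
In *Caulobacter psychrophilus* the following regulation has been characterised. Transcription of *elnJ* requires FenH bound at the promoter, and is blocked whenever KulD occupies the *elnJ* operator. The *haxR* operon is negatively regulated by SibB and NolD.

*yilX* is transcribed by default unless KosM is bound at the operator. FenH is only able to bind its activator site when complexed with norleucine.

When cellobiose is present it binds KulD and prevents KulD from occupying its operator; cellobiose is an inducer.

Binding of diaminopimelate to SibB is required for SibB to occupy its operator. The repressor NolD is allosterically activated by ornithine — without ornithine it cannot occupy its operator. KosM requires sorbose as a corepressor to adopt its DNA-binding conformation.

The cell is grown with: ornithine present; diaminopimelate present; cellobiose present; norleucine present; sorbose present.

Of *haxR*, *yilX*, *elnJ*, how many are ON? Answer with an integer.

Diaminopimelate is present, so SibB is active.
Ornithine is present, so NolD is active.
With repressor SibB bound, *haxR* is not transcribed.
→ *haxR* is OFF.
Sorbose is present, so KosM is active.
With repressor KosM bound, *yilX* is not transcribed.
→ *yilX* is OFF.
Norleucine is present, so FenH is active.
Cellobiose is present, so KulD is inactive.
No repressor is bound and FenH is active, so *elnJ* is transcribed.
→ *elnJ* is ON.
1 of the 3 genes is transcribed.

1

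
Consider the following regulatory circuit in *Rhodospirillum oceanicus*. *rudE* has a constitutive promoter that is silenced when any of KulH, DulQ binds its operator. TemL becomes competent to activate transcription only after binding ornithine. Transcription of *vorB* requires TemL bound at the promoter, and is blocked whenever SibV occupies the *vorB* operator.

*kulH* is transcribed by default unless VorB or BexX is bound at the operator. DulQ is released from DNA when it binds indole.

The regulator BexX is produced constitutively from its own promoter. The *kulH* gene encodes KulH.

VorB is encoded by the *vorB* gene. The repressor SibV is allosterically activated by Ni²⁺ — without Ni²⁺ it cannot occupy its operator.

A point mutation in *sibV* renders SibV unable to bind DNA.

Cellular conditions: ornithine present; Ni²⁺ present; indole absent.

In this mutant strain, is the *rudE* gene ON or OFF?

OFF

Ornithine is present, so TemL is active.
SibV is non-functional in this strain, so it has no effect.
No repressor is bound and TemL is active, so *vorB* is transcribed.
So VorB is produced and active.
BexX is produced constitutively and is active.
With repressor VorB bound, *kulH* is not transcribed.
So KulH is not produced.
Indole is absent, so DulQ is active.
With repressor DulQ bound, *rudE* is not transcribed.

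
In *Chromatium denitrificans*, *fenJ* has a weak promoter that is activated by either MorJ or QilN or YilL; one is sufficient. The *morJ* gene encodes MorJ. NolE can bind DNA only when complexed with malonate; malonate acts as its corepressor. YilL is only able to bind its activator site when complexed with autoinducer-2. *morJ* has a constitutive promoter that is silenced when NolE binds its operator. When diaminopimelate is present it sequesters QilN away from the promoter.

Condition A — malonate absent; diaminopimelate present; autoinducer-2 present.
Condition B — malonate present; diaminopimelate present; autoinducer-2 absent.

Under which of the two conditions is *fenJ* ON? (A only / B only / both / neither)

A only

Condition A:
Malonate is absent, so NolE is inactive.
With no repressor bound, *morJ* is transcribed.
So MorJ is produced and active.
Diaminopimelate is present, so QilN is inactive.
Autoinducer-2 is present, so YilL is active.
Activator MorJ is present, so *fenJ* is transcribed.
→ *fenJ* is ON in A.
Condition B:
Malonate is present, so NolE is active.
With repressor NolE bound, *morJ* is not transcribed.
So MorJ is not produced.
Diaminopimelate is present, so QilN is inactive.
Autoinducer-2 is absent, so YilL is inactive.
No activator is available at the *fenJ* promoter, so *fenJ* is not transcribed.
→ *fenJ* is OFF in B.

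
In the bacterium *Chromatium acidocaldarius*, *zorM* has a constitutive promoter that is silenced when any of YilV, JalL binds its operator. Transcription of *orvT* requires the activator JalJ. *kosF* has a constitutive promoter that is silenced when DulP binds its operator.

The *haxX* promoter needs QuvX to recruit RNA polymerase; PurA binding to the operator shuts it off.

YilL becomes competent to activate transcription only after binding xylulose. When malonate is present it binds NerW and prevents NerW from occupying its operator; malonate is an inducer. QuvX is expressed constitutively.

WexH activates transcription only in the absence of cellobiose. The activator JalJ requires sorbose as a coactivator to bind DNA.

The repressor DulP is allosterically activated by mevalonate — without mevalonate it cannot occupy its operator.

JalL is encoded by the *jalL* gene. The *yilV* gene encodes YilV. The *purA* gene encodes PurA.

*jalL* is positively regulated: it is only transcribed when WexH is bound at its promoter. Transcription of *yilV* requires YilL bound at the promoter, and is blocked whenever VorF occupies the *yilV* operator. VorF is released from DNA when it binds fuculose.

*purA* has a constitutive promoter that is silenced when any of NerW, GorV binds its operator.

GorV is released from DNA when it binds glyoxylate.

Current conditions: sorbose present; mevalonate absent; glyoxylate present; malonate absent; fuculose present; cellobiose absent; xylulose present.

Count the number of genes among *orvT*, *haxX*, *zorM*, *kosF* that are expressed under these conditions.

Sorbose is present, so JalJ is active.
No repressor is bound and JalJ is active, so *orvT* is transcribed.
→ *orvT* is ON.
QuvX is produced constitutively and is active.
Malonate is absent, so NerW is active.
Glyoxylate is present, so GorV is inactive.
With repressor NerW bound, *purA* is not transcribed.
So PurA is not produced.
No repressor is bound and QuvX is active, so *haxX* is transcribed.
→ *haxX* is ON.
Fuculose is present, so VorF is inactive.
Xylulose is present, so YilL is active.
No repressor is bound and YilL is active, so *yilV* is transcribed.
So YilV is produced and active.
Cellobiose is absent, so WexH is active.
No repressor is bound and WexH is active, so *jalL* is transcribed.
So JalL is produced and active.
With repressor YilV bound, *zorM* is not transcribed.
→ *zorM* is OFF.
Mevalonate is absent, so DulP is inactive.
With no repressor bound, *kosF* is transcribed.
→ *kosF* is ON.
3 of the 4 genes are transcribed.

3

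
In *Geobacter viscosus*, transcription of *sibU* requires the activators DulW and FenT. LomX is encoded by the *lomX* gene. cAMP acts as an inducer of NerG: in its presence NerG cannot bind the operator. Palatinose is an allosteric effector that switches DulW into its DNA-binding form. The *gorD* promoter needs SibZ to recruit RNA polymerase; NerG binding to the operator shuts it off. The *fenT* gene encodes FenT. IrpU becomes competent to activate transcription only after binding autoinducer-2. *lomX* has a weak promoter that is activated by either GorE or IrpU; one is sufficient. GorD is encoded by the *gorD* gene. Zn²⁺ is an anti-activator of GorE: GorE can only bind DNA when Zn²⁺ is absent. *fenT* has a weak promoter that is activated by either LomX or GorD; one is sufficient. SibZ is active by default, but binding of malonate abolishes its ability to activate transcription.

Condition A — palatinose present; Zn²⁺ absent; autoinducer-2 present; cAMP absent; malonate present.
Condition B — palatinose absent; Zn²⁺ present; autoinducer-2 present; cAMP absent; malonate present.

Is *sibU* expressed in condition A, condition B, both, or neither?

A only

Condition A:
Palatinose is present, so DulW is active.
Zn²⁺ is absent, so GorE is active.
Autoinducer-2 is present, so IrpU is active.
Activator GorE is present, so *lomX* is transcribed.
So LomX is produced and active.
cAMP is absent, so NerG is active.
Malonate is present, so SibZ is inactive.
With repressor NerG bound, *gorD* is not transcribed.
So GorD is not produced.
Activator LomX is present, so *fenT* is transcribed.
So FenT is produced and active.
No repressor is bound and DulW and FenT are active, so *sibU* is transcribed.
→ *sibU* is ON in A.
Condition B:
Palatinose is absent, so DulW is inactive.
Zn²⁺ is present, so GorE is inactive.
Autoinducer-2 is present, so IrpU is active.
Activator IrpU is present, so *lomX* is transcribed.
So LomX is produced and active.
cAMP is absent, so NerG is active.
Malonate is present, so SibZ is inactive.
With repressor NerG bound, *gorD* is not transcribed.
So GorD is not produced.
Activator LomX is present, so *fenT* is transcribed.
So FenT is produced and active.
Required activator DulW is absent, so *sibU* is not transcribed.
→ *sibU* is OFF in B.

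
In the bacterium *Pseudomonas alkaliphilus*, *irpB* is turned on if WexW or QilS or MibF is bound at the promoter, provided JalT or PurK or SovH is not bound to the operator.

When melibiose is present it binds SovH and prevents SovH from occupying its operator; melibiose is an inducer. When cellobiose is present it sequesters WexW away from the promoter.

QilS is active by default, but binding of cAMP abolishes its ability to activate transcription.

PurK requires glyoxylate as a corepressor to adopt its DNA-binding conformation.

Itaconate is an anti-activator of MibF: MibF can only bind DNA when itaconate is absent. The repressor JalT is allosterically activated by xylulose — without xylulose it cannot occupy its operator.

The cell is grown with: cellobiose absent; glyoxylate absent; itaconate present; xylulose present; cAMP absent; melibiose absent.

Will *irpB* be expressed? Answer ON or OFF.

OFF

Cellobiose is absent, so WexW is active.
Xylulose is present, so JalT is active.
Glyoxylate is absent, so PurK is inactive.
Melibiose is absent, so SovH is active.
cAMP is absent, so QilS is active.
Itaconate is present, so MibF is inactive.
With repressor JalT bound, *irpB* is not transcribed.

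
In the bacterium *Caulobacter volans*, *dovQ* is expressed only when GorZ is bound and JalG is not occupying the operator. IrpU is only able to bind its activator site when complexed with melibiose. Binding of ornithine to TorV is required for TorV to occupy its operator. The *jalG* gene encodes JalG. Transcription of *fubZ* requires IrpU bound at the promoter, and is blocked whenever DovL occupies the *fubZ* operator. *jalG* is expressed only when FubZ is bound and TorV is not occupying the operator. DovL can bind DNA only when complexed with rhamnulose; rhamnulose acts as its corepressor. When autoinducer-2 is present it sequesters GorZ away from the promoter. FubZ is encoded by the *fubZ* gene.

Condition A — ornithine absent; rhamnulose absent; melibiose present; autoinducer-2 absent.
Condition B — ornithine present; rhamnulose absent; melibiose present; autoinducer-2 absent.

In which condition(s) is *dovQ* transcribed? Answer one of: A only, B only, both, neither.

Condition A:
Ornithine is absent, so TorV is inactive.
Rhamnulose is absent, so DovL is inactive.
Melibiose is present, so IrpU is active.
No repressor is bound and IrpU is active, so *fubZ* is transcribed.
So FubZ is produced and active.
No repressor is bound and FubZ is active, so *jalG* is transcribed.
So JalG is produced and active.
Autoinducer-2 is absent, so GorZ is active.
With repressor JalG bound, *dovQ* is not transcribed.
→ *dovQ* is OFF in A.
Condition B:
Ornithine is present, so TorV is active.
Rhamnulose is absent, so DovL is inactive.
Melibiose is present, so IrpU is active.
No repressor is bound and IrpU is active, so *fubZ* is transcribed.
So FubZ is produced and active.
With repressor TorV bound, *jalG* is not transcribed.
So JalG is not produced.
Autoinducer-2 is absent, so GorZ is active.
No repressor is bound and GorZ is active, so *dovQ* is transcribed.
→ *dovQ* is ON in B.

B only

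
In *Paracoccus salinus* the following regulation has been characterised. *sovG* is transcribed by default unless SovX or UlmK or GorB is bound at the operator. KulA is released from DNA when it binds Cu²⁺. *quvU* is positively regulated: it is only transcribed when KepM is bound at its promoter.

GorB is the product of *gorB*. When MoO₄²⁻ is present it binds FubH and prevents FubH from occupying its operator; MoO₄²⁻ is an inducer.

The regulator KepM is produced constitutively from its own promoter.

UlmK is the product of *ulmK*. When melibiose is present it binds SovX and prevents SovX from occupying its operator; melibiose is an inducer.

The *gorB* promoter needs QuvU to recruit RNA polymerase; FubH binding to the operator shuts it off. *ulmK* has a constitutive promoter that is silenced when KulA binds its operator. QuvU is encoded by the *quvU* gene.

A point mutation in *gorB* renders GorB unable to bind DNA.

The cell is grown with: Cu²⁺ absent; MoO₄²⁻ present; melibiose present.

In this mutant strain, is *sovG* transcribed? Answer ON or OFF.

Melibiose is present, so SovX is inactive.
Cu²⁺ is absent, so KulA is active.
With repressor KulA bound, *ulmK* is not transcribed.
So UlmK is not produced.
GorB is non-functional in this strain, so it has no effect.
With no repressor bound, *sovG* is transcribed.

ON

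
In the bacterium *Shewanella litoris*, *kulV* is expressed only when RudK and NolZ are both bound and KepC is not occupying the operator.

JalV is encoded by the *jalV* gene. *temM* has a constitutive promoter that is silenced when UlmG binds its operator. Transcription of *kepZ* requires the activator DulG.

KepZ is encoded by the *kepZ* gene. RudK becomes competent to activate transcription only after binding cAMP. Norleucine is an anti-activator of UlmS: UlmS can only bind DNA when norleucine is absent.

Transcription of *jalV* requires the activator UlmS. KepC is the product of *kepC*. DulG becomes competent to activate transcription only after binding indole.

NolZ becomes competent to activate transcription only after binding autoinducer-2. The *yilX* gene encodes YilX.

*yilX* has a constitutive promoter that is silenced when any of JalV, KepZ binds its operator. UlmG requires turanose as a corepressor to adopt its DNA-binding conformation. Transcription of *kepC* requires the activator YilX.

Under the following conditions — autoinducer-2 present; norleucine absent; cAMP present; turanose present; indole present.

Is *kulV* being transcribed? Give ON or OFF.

cAMP is present, so RudK is active.
Norleucine is absent, so UlmS is active.
No repressor is bound and UlmS is active, so *jalV* is transcribed.
So JalV is produced and active.
Indole is present, so DulG is active.
No repressor is bound and DulG is active, so *kepZ* is transcribed.
So KepZ is produced and active.
With repressor JalV bound, *yilX* is not transcribed.
So YilX is not produced.
Required activator YilX is absent, so *kepC* is not transcribed.
So KepC is not produced.
Autoinducer-2 is present, so NolZ is active.
No repressor is bound and RudK and NolZ are active, so *kulV* is transcribed.

ON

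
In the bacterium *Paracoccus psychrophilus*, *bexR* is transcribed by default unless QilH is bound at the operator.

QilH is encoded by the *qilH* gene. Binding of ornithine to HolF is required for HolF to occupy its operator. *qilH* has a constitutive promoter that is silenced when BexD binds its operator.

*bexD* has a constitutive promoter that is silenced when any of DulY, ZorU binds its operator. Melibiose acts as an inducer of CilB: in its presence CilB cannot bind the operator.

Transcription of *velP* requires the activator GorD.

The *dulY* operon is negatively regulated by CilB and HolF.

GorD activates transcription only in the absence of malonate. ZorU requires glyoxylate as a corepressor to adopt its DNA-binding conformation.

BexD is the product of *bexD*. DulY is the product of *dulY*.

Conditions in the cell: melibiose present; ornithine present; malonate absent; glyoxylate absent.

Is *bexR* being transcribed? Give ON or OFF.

ON

Melibiose is present, so CilB is inactive.
Ornithine is present, so HolF is active.
With repressor HolF bound, *dulY* is not transcribed.
So DulY is not produced.
Glyoxylate is absent, so ZorU is inactive.
With no repressor bound, *bexD* is transcribed.
So BexD is produced and active.
With repressor BexD bound, *qilH* is not transcribed.
So QilH is not produced.
With no repressor bound, *bexR* is transcribed.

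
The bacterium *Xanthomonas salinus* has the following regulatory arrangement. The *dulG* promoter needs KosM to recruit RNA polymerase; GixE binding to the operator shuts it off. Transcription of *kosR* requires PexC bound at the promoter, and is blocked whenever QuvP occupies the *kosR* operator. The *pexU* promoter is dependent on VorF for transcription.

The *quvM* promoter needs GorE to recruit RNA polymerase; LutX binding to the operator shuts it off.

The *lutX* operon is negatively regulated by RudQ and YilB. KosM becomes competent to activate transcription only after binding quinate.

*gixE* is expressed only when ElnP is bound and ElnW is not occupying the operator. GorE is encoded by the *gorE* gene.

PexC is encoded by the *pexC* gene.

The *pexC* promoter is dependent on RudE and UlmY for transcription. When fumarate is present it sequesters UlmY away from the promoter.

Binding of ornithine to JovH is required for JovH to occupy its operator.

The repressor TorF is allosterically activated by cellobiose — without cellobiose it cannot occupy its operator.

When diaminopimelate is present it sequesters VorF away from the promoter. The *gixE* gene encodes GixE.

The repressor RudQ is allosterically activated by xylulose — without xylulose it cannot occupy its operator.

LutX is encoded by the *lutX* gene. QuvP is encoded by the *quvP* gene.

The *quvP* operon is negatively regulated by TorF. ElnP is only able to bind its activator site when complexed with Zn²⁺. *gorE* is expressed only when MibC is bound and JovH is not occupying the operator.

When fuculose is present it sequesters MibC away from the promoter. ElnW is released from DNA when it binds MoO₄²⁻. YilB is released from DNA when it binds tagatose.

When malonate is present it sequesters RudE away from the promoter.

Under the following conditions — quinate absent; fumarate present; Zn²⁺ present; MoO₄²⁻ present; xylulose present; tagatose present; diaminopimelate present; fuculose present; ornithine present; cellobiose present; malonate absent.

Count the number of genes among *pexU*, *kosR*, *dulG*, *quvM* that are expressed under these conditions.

0

Diaminopimelate is present, so VorF is inactive.
Required activator VorF is absent, so *pexU* is not transcribed.
→ *pexU* is OFF.
Malonate is absent, so RudE is active.
Fumarate is present, so UlmY is inactive.
Required activator UlmY is absent, so *pexC* is not transcribed.
So PexC is not produced.
Cellobiose is present, so TorF is active.
With repressor TorF bound, *quvP* is not transcribed.
So QuvP is not produced.
Required activator PexC is absent, so *kosR* is not transcribed.
→ *kosR* is OFF.
Quinate is absent, so KosM is inactive.
MoO₄²⁻ is present, so ElnW is inactive.
Zn²⁺ is present, so ElnP is active.
No repressor is bound and ElnP is active, so *gixE* is transcribed.
So GixE is produced and active.
With repressor GixE bound, *dulG* is not transcribed.
→ *dulG* is OFF.
Xylulose is present, so RudQ is active.
Tagatose is present, so YilB is inactive.
With repressor RudQ bound, *lutX* is not transcribed.
So LutX is not produced.
Ornithine is present, so JovH is active.
Fuculose is present, so MibC is inactive.
With repressor JovH bound, *gorE* is not transcribed.
So GorE is not produced.
Required activator GorE is absent, so *quvM* is not transcribed.
→ *quvM* is OFF.
0 of the 4 genes are transcribed.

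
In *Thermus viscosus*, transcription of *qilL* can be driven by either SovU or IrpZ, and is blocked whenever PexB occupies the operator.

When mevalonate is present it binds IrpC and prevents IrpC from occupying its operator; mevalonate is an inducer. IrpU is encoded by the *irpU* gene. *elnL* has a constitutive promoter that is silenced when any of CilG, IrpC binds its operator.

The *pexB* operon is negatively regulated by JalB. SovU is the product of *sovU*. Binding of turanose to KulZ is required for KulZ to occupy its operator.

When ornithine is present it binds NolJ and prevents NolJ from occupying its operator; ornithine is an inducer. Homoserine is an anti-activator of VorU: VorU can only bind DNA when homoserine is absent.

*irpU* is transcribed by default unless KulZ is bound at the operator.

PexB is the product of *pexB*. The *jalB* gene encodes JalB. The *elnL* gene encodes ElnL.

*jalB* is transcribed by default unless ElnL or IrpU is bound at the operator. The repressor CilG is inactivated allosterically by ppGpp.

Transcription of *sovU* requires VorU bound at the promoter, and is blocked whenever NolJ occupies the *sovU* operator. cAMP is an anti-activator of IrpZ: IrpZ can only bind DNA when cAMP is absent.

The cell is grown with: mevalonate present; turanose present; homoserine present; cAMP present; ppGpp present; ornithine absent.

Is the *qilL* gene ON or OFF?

Ornithine is absent, so NolJ is active.
Homoserine is present, so VorU is inactive.
With repressor NolJ bound, *sovU* is not transcribed.
So SovU is not produced.
cAMP is present, so IrpZ is inactive.
ppGpp is present, so CilG is inactive.
Mevalonate is present, so IrpC is inactive.
With no repressor bound, *elnL* is transcribed.
So ElnL is produced and active.
Turanose is present, so KulZ is active.
With repressor KulZ bound, *irpU* is not transcribed.
So IrpU is not produced.
With repressor ElnL bound, *jalB* is not transcribed.
So JalB is not produced.
With no repressor bound, *pexB* is transcribed.
So PexB is produced and active.
With repressor PexB bound, *qilL* is not transcribed.

OFF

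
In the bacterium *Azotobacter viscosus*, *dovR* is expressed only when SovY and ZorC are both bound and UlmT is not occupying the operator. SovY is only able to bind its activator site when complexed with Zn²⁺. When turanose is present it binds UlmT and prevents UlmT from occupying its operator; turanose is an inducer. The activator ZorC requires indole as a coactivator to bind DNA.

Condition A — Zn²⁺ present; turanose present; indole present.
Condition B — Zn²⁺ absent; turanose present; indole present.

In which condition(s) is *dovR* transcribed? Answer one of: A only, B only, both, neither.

Condition A:
Zn²⁺ is present, so SovY is active.
Turanose is present, so UlmT is inactive.
Indole is present, so ZorC is active.
No repressor is bound and SovY and ZorC are active, so *dovR* is transcribed.
→ *dovR* is ON in A.
Condition B:
Zn²⁺ is absent, so SovY is inactive.
Turanose is present, so UlmT is inactive.
Indole is present, so ZorC is active.
Required activator SovY is absent, so *dovR* is not transcribed.
→ *dovR* is OFF in B.

A only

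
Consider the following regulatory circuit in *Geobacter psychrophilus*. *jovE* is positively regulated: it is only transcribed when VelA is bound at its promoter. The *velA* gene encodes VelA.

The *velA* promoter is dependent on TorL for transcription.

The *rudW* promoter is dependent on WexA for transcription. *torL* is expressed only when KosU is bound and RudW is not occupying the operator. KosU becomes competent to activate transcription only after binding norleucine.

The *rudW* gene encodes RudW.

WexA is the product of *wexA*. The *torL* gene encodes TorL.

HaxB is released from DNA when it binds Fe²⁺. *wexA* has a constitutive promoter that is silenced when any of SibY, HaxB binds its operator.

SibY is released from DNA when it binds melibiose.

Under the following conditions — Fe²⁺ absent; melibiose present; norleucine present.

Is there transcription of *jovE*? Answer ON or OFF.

ON

Melibiose is present, so SibY is inactive.
Fe²⁺ is absent, so HaxB is active.
With repressor HaxB bound, *wexA* is not transcribed.
So WexA is not produced.
Required activator WexA is absent, so *rudW* is not transcribed.
So RudW is not produced.
Norleucine is present, so KosU is active.
No repressor is bound and KosU is active, so *torL* is transcribed.
So TorL is produced and active.
No repressor is bound and TorL is active, so *velA* is transcribed.
So VelA is produced and active.
No repressor is bound and VelA is active, so *jovE* is transcribed.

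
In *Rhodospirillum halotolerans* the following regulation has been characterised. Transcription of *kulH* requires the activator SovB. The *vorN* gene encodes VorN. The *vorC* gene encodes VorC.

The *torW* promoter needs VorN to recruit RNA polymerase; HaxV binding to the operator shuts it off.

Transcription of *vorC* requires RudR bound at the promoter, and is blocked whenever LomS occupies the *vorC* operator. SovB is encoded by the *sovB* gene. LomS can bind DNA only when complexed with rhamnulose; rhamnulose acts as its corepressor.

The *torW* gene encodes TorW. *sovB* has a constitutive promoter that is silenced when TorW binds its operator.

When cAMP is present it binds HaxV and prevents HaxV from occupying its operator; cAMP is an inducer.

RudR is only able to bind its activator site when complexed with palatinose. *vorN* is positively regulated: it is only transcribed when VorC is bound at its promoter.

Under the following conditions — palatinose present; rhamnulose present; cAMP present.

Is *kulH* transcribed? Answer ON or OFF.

Palatinose is present, so RudR is active.
Rhamnulose is present, so LomS is active.
With repressor LomS bound, *vorC* is not transcribed.
So VorC is not produced.
Required activator VorC is absent, so *vorN* is not transcribed.
So VorN is not produced.
cAMP is present, so HaxV is inactive.
Required activator VorN is absent, so *torW* is not transcribed.
So TorW is not produced.
With no repressor bound, *sovB* is transcribed.
So SovB is produced and active.
No repressor is bound and SovB is active, so *kulH* is transcribed.

ON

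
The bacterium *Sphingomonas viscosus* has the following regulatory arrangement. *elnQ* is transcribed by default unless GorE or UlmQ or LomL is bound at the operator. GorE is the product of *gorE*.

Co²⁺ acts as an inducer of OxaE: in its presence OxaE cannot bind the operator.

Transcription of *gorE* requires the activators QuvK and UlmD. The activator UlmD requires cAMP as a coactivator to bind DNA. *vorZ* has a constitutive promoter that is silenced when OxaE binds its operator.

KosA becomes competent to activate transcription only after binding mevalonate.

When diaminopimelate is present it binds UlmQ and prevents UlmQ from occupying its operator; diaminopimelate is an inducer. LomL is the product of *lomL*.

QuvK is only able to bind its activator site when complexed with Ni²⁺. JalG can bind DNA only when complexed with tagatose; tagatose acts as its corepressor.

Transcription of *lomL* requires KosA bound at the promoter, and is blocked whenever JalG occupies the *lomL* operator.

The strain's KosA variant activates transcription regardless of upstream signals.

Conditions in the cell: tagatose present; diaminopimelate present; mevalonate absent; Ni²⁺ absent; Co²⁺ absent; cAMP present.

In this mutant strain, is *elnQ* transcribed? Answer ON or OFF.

Ni²⁺ is absent, so QuvK is inactive.
cAMP is present, so UlmD is active.
Required activator QuvK is absent, so *gorE* is not transcribed.
So GorE is not produced.
Diaminopimelate is present, so UlmQ is inactive.
Tagatose is present, so JalG is active.
KosA is constitutively active in this strain.
With repressor JalG bound, *lomL* is not transcribed.
So LomL is not produced.
With no repressor bound, *elnQ* is transcribed.

ON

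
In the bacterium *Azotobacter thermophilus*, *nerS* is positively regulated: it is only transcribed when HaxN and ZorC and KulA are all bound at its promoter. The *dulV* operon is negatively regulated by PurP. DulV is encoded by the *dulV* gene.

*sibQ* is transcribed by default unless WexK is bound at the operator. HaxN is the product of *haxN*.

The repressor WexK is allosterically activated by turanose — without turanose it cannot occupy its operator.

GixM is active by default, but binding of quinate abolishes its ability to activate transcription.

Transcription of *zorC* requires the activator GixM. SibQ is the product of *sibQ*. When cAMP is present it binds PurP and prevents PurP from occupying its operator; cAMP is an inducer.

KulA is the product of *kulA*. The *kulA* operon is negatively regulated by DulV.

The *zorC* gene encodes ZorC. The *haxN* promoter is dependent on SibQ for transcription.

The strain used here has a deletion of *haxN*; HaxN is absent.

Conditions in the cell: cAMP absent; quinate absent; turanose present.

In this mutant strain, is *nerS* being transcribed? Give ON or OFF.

HaxN is non-functional in this strain, so it has no effect.
Quinate is absent, so GixM is active.
No repressor is bound and GixM is active, so *zorC* is transcribed.
So ZorC is produced and active.
cAMP is absent, so PurP is active.
With repressor PurP bound, *dulV* is not transcribed.
So DulV is not produced.
With no repressor bound, *kulA* is transcribed.
So KulA is produced and active.
Required activator HaxN is absent, so *nerS* is not transcribed.

OFF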